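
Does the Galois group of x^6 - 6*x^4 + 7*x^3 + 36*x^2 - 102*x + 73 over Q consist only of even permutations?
No

The polynomial is irreducible of degree 6 over Q. Its discriminant is -16829675182323, which is not a perfect square. A Galois group lies in the alternating group exactly when the discriminant is a square in Q, so the Galois group (C_6) is not contained in A_6.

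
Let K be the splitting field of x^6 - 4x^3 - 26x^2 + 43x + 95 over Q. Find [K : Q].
720

The degree of the splitting field over Q equals the order of the Galois group, so first determine the group. The polynomial f is an irreducible sextic over Q, so G = Gal(f/Q) is one of the 16 transitive subgroups 6T1, ..., 6T16 of S_6. The discriminant of f is 130819249407989, which is not a perfect square, so G is not contained in A_6. The transitive groups of degree 6 not contained in A_6 are: C_6 (6T1, order 6), S_3 (6T2, order 6), D_6 (6T3, order 12), C_3 x S_3 (6T5, order 18), A_4 x C_2 (6T6, order 24), S_4 (6T8, order 24), S_3 x S_3 (6T9, order 36), S_4 x C_2 (6T11, order 48), (S_3 x S_3) : C_2 (6T13, order 72), PGL(2,5) (6T14, order 120), S_6 (6T16, order 720). By Dedekind's theorem, for a prime p not dividing disc(f) the degrees of the irreducible factors of f mod p form the cycle type of an element of G. Factoring f modulo the 4 such primes p <= 7, each new pattern first appears at: mod 2: f = (x^6 + x + 1), pattern 6; mod 5: f = (x)(x^5 + x^2 + 4x + 3), pattern 5+1; mod 7: f = (x^2 + 2x + 5)(x^4 + 5x^3 + 6x^2 + x + 5), pattern 4+2. No other pattern occurs in this range, so the set of observed cycle types is {6, 5+1, 4+2}. Among the candidates above, the only group containing elements of all these cycle types is S_6 (6T16); every other candidate lacks at least one of them. Hence G = S_6 (6T16), of order 720. The Galois group S_6 (6T16) has order 720, so the splitting field has degree 720 over Q.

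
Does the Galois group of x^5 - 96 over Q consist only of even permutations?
No

The polynomial is irreducible of degree 5 over Q. Its discriminant is 265420800000, which is not a perfect square. A Galois group lies in the alternating group exactly when the discriminant is a square in Q, so the Galois group (F_20) is not contained in A_5.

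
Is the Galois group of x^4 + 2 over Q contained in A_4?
No

The polynomial is irreducible of degree 4 over Q. Its discriminant is 2048, which is not a perfect square. A Galois group lies in the alternating group exactly when the discriminant is a square in Q, so the Galois group (D_4) is not contained in A_4.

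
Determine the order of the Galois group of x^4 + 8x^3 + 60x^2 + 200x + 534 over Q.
The degree of the splitting field over Q equals the order of the Galois group, so first determine the group. The polynomial is an irreducible quartic over Q and its discriminant is 857311232, which is not a perfect square, so the Galois group is not contained in A_4. The resolvent cubic y^3 - 60*y^2 - 536*y + 53984 has exactly one rational root, so the Galois group is C_4 or D_4. The quartic remains irreducible over Q(sqrt(disc)), so the group is D_4. The Galois group D_4 (4T3) has order 8, so the splitting field has degree 8 over Q.

8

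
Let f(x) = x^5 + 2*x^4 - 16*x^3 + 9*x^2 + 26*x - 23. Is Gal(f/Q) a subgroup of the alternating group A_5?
The polynomial is irreducible of degree 5 over Q. Its discriminant is 7745089 = 2783^2, a perfect square. A Galois group lies in the alternating group exactly when the discriminant is a square in Q, so the Galois group (C_5) is contained in A_5.

Yes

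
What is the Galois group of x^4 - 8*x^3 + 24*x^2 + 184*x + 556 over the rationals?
A_4

The polynomial is an irreducible quartic over Q and its discriminant is 176319369216 = 419904^2, a perfect square, so the Galois group is contained in A_4. The resolvent cubic y^3 - 24*y^2 - 3696*y - 16064 is irreducible over Q. An irreducible resolvent with square discriminant gives A_4.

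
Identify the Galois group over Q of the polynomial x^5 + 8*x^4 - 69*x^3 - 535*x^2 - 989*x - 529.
The polynomial f is an irreducible quintic over Q, so G = Gal(f/Q) is a transitive subgroup of S_5: one of C_5 (5T1, order 5), D_5 (5T2, order 10), F_20 (5T3, order 20), A_5 (5T4, order 60) or S_5 (5T5, order 120). The discriminant of f is 1790131784382601 = 42309949^2, a perfect square, so G is contained in A_5. The transitive groups of degree 5 contained in A_5 are: C_5 (5T1, order 5), D_5 (5T2, order 10), A_5 (5T4, order 60). By Dedekind's theorem, for a prime p not dividing disc(f) the degrees of the irreducible factors of f mod p form the cycle type of an element of G. Factoring f modulo the 14 such primes p <= 53 (skipping 11, 23, which divide the discriminant), each new pattern first appears at: mod 2: f = (x^5 + x^3 + x^2 + x + 1), pattern 5; mod 43: f = (x + 2)(x + 8)(x + 20)(x + 30)(x + 34), pattern 1+1+1+1+1. No other pattern occurs in this range, so the set of observed cycle types is {5, 1+1+1+1+1}. The candidates containing elements of all these cycle types are C_5 (5T1) of order 5, D_5 (5T2) of order 10, A_5 (5T4) of order 60; the others are excluded. The observed types are precisely the cycle types that occur in C_5 (5T1). Each of the other remaining candidates has further cycle types, and by the Chebotarev density theorem the matching factorization patterns would occur for a proportion of primes equal to their share of the group: D_5 (5T2) additionally contains elements of type 2+2+1 (5 of its 10 elements, about 50% of primes); A_5 (5T4) additionally contains elements of type 3+1+1, 2+2+1 (35 of its 60 elements, about 58% of primes). None of the 14 primes tested shows any such pattern (for each of these groups the chance of that is below 10^-4), which rules them out. Hence G = C_5 (5T1), of order 5.

5T1: C_5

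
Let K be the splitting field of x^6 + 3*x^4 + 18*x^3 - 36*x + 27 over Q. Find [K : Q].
The degree of the splitting field over Q equals the order of the Galois group, so first determine the group. The polynomial f is an irreducible sextic over Q, so G = Gal(f/Q) is one of the 16 transitive subgroups 6T1, ..., 6T16 of S_6. The discriminant of f is -28010528989632, which is not a perfect square, so G is not contained in A_6. The transitive groups of degree 6 not contained in A_6 are: C_6 (6T1, order 6), S_3 (6T2, order 6), D_6 (6T3, order 12), C_3 x S_3 (6T5, order 18), A_4 x C_2 (6T6, order 24), S_4 (6T8, order 24), S_3 x S_3 (6T9, order 36), S_4 x C_2 (6T11, order 48), (S_3 x S_3) : C_2 (6T13, order 72), PGL(2,5) (6T14, order 120), S_6 (6T16, order 720). By Dedekind's theorem, for a prime p not dividing disc(f) the degrees of the irreducible factors of f mod p form the cycle type of an element of G. Factoring f modulo the 21 such primes p <= 89 (skipping 2, 3, 7, which divide the discriminant), each new pattern first appears at: mod 5: f = (x^6 + 3x^4 + 3x^3 + 4x + 2), pattern 6; mod 11: f = (x + 4)(x^5 + 7x^4 + 8x^3 + 8x^2 + x + 4), pattern 5+1; mod 13: f = (x + 5)(x + 12)(x^4 + 9x^3 + 11x^2 + 6x + 5), pattern 4+1+1; mod 23: f = (x + 3)(x + 16)(x^2 + 5x + 13)(x^2 + 22x + 9), pattern 2+2+1+1; mod 43: f = (x^3 + 31)(x^3 + 3x + 30), pattern 3+3; mod 61: f = (x^2 + 28x + 6)(x^2 + 46x + 20)(x^2 + 48x + 17), pattern 2+2+2. No other pattern occurs in this range, so the set of observed cycle types is {6, 5+1, 4+1+1, 2+2+1+1, 3+3, 2+2+2}. The candidates containing elements of all these cycle types are PGL(2,5) (6T14) of order 120, S_6 (6T16) of order 720; the others are excluded. The observed types are precisely the cycle types that occur in PGL(2,5) (6T14) (apart from the identity). Each of the other remaining candidates has further cycle types, and by the Chebotarev density theorem the matching factorization patterns would occur for a proportion of primes equal to their share of the group: S_6 (6T16) additionally contains elements of type 4+2, 3+2+1, 3+1+1+1, 2+1+1+1+1 (265 of its 720 elements, about 37% of primes). None of the 21 primes tested shows any such pattern (for each of these groups the chance of that is below 10^-4), which rules them out. Hence G = PGL(2,5) (6T14), of order 120. The Galois group PGL(2,5) (6T14) has order 120, so the splitting field has degree 120 over Q.

120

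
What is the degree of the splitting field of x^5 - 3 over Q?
20

The degree of the splitting field over Q equals the order of the Galois group, so first determine the group. The polynomial f is an irreducible quintic over Q, so G = Gal(f/Q) is a transitive subgroup of S_5: one of C_5 (5T1, order 5), D_5 (5T2, order 10), F_20 (5T3, order 20), A_5 (5T4, order 60) or S_5 (5T5, order 120). The discriminant of f is 253125, which is not a perfect square, so G is not contained in A_5. The transitive groups of degree 5 not contained in A_5 are: F_20 (5T3, order 20), S_5 (5T5, order 120). By Dedekind's theorem, for a prime p not dividing disc(f) the degrees of the irreducible factors of f mod p form the cycle type of an element of G. Factoring f modulo the 18 such primes p <= 71 (skipping 3, 5, which divide the discriminant), each new pattern first appears at: mod 2: f = (x + 1)(x^4 + x^3 + x^2 + x + 1), pattern 4+1; mod 11: f = (x^5 + 8), pattern 5; mod 19: f = (x + 9)(x^2 + 12x + 5)(x^2 + 17x + 5), pattern 2+2+1; mod 41: f = (x + 3)(x + 7)(x + 13)(x + 29)(x + 30), pattern 1+1+1+1+1. No other pattern occurs in this range, so the set of observed cycle types is {4+1, 5, 2+2+1, 1+1+1+1+1}. The candidates containing elements of all these cycle types are F_20 (5T3) of order 20, S_5 (5T5) of order 120; the others are excluded. The observed types are precisely the cycle types that occur in F_20 (5T3). Each of the other remaining candidates has further cycle types, and by the Chebotarev density theorem the matching factorization patterns would occur for a proportion of primes equal to their share of the group: S_5 (5T5) additionally contains elements of type 3+2, 3+1+1, 2+1+1+1 (50 of its 120 elements, about 42% of primes). None of the 18 primes tested shows any such pattern (for each of these groups the chance of that is below 10^-4), which rules them out. Hence G = F_20 (5T3), of order 20. The Galois group F_20 (5T3) has order 20, so the splitting field has degree 20 over Q.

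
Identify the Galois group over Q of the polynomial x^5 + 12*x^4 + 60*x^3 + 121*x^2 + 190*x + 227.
The polynomial f is an irreducible quintic over Q, so G = Gal(f/Q) is a transitive subgroup of S_5: one of C_5 (5T1, order 5), D_5 (5T2, order 10), F_20 (5T3, order 20), A_5 (5T4, order 60) or S_5 (5T5, order 120). The discriminant of f is 11640863720641 = 3411871^2, a perfect square, so G is contained in A_5. The transitive groups of degree 5 contained in A_5 are: C_5 (5T1, order 5), D_5 (5T2, order 10), A_5 (5T4, order 60). By Dedekind's theorem, for a prime p not dividing disc(f) the degrees of the irreducible factors of f mod p form the cycle type of an element of G. Factoring f modulo the 23 such primes p <= 89 (skipping 47, which divides the discriminant), each new pattern first appears at: mod 2: f = (x^5 + x^2 + 1), pattern 5; mod 5: f = (x + 3)(x^2 + x + 1)(x^2 + 3x + 4), pattern 2+2+1; mod 83: f = (x + 8)(x + 22)(x + 29)(x + 41)(x + 78), pattern 1+1+1+1+1. No other pattern occurs in this range, so the set of observed cycle types is {5, 2+2+1, 1+1+1+1+1}. The candidates containing elements of all these cycle types are D_5 (5T2) of order 10, A_5 (5T4) of order 60; the others are excluded. The observed types are precisely the cycle types that occur in D_5 (5T2). Each of the other remaining candidates has further cycle types, and by the Chebotarev density theorem the matching factorization patterns would occur for a proportion of primes equal to their share of the group: A_5 (5T4) additionally contains elements of type 3+1+1 (20 of its 60 elements, about 33% of primes). None of the 23 primes tested shows any such pattern (for each of these groups the chance of that is below 10^-4), which rules them out. Hence G = D_5 (5T2), of order 10.

D_5, the dihedral group of order 10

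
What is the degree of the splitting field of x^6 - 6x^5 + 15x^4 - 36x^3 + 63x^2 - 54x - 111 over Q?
36

The degree of the splitting field over Q equals the order of the Galois group, so first determine the group. The polynomial f is an irreducible sextic over Q, so G = Gal(f/Q) is one of the 16 transitive subgroups 6T1, ..., 6T16 of S_6. The discriminant of f is 5410421842378752, which is not a perfect square, so G is not contained in A_6. The transitive groups of degree 6 not contained in A_6 are: C_6 (6T1, order 6), S_3 (6T2, order 6), D_6 (6T3, order 12), C_3 x S_3 (6T5, order 18), A_4 x C_2 (6T6, order 24), S_4 (6T8, order 24), S_3 x S_3 (6T9, order 36), S_4 x C_2 (6T11, order 48), (S_3 x S_3) : C_2 (6T13, order 72), PGL(2,5) (6T14, order 120), S_6 (6T16, order 720). By Dedekind's theorem, for a prime p not dividing disc(f) the degrees of the irreducible factors of f mod p form the cycle type of an element of G. Factoring f modulo the 23 such primes p <= 97 (skipping 2, 3, which divide the discriminant), each new pattern first appears at: mod 5: f = (x^6 + 4x^5 + 4x^3 + 3x^2 + x + 4), pattern 6; mod 11: f = (x + 5)(x + 9)(x^2 + 3x + 10)(x^2 + 10x + 1), pattern 2+2+1+1; mod 13: f = (x + 3)(x + 9)(x + 11)(x^3 + 10x^2 + 3x + 10), pattern 3+1+1+1; mod 31: f = (x^2 + 14x + 19)(x^2 + 16x + 27)(x^2 + 26x + 19), pattern 2+2+2; mod 97: f = (x^3 + 94x^2 + 3x + 8)(x^3 + 94x^2 + 3x + 71), pattern 3+3. No other pattern occurs in this range, so the set of observed cycle types is {6, 2+2+1+1, 3+1+1+1, 2+2+2, 3+3}. The candidates containing elements of all these cycle types are S_3 x S_3 (6T9) of order 36, (S_3 x S_3) : C_2 (6T13) of order 72, S_6 (6T16) of order 720; the others are excluded. The observed types are precisely the cycle types that occur in S_3 x S_3 (6T9) (apart from the identity). Each of the other remaining candidates has further cycle types, and by the Chebotarev density theorem the matching factorization patterns would occur for a proportion of primes equal to their share of the group: (S_3 x S_3) : C_2 (6T13) additionally contains elements of type 4+2, 3+2+1, 2+1+1+1+1 (36 of its 72 elements, about 50% of primes); S_6 (6T16) additionally contains elements of type 5+1, 4+2, 4+1+1, 3+2+1, 2+1+1+1+1 (459 of its 720 elements, about 64% of primes). None of the 23 primes tested shows any such pattern (for each of these groups the chance of that is below 10^-4), which rules them out. Hence G = S_3 x S_3 (6T9), of order 36. The Galois group S_3 x S_3 (6T9) has order 36, so the splitting field has degree 36 over Q.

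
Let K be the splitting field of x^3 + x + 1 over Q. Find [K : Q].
6

The degree of the splitting field over Q equals the order of the Galois group, so first determine the group. The polynomial is an irreducible cubic over Q and its discriminant is -31, which is not a perfect square. For an irreducible cubic, a non-square discriminant gives Galois group S_3. The Galois group S_3 (3T2) has order 6, so the splitting field has degree 6 over Q.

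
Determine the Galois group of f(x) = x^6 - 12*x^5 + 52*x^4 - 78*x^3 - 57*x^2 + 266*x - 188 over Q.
S_4 (order 24)

The polynomial f is an irreducible sextic over Q, so G = Gal(f/Q) is one of the 16 transitive subgroups 6T1, ..., 6T16 of S_6. The discriminant of f is 454513278976 = 674176^2, a perfect square, so G is contained in A_6. The transitive groups of degree 6 contained in A_6 are: A_4 (6T4, order 12), S_4 (6T7, order 24), (C_3 x C_3) : C_4 (6T10, order 36), PSL(2,5) (6T12, order 60), A_6 (6T15, order 360). By Dedekind's theorem, for a prime p not dividing disc(f) the degrees of the irreducible factors of f mod p form the cycle type of an element of G. Factoring f modulo the 79 such primes p <= 421 (skipping 2, 23, 229, which divide the discriminant), each new pattern first appears at: mod 3: f = (x^3 + x^2 + 2x + 1)(x^3 + 2x^2 + 1), pattern 3+3; mod 7: f = (x^2 + 2x + 5)(x^4 + 5x^2 + 3x + 3), pattern 4+2; mod 29: f = (x + 10)(x + 18)(x^2 + 21x + 28)(x^2 + 26x + 12), pattern 2+2+1+1; mod 193: f = (x + 55)(x + 62)(x + 82)(x + 95)(x + 127)(x + 146), pattern 1+1+1+1+1+1. No other pattern occurs in this range, so the set of observed cycle types is {3+3, 4+2, 2+2+1+1, 1+1+1+1+1+1}. The candidates containing elements of all these cycle types are S_4 (6T7) of order 24, (C_3 x C_3) : C_4 (6T10) of order 36, A_6 (6T15) of order 360; the others are excluded. The observed types are precisely the cycle types that occur in S_4 (6T7). Each of the other remaining candidates has further cycle types, and by the Chebotarev density theorem the matching factorization patterns would occur for a proportion of primes equal to their share of the group: (C_3 x C_3) : C_4 (6T10) additionally contains elements of type 3+1+1+1 (4 of its 36 elements, about 11% of primes); A_6 (6T15) additionally contains elements of type 5+1, 3+1+1+1 (184 of its 360 elements, about 51% of primes). None of the 79 primes tested shows any such pattern (for each of these groups the chance of that is below 10^-4), which rules them out. Hence G = S_4 (6T7), of order 24.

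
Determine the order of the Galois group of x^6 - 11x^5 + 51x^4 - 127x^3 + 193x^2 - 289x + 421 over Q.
The degree of the splitting field over Q equals the order of the Galois group, so first determine the group. The polynomial f is an irreducible sextic over Q, so G = Gal(f/Q) is one of the 16 transitive subgroups 6T1, ..., 6T16 of S_6. The discriminant of f is -3074760881305687, which is not a perfect square, so G is not contained in A_6. The transitive groups of degree 6 not contained in A_6 are: C_6 (6T1, order 6), S_3 (6T2, order 6), D_6 (6T3, order 12), C_3 x S_3 (6T5, order 18), A_4 x C_2 (6T6, order 24), S_4 (6T8, order 24), S_3 x S_3 (6T9, order 36), S_4 x C_2 (6T11, order 48), (S_3 x S_3) : C_2 (6T13, order 72), PGL(2,5) (6T14, order 120), S_6 (6T16, order 720). By Dedekind's theorem, for a prime p not dividing disc(f) the degrees of the irreducible factors of f mod p form the cycle type of an element of G. Factoring f modulo the 37 such primes p <= 173 (skipping 7, 29, 43, which divide the discriminant), each new pattern first appears at: mod 2: f = (x^3 + x + 1)(x^3 + x^2 + 1), pattern 3+3; mod 3: f = (x^6 + x^5 + 2x^3 + x^2 + 2x + 1), pattern 6; mod 13: f = (x^2 + 3x + 5)(x^2 + 3x + 7)(x^2 + 9x + 2), pattern 2+2+2; mod 71: f = (x + 3)(x + 5)(x + 15)(x + 16)(x + 35)(x + 57), pattern 1+1+1+1+1+1. No other pattern occurs in this range, so the set of observed cycle types is {3+3, 6, 2+2+2, 1+1+1+1+1+1}. The candidates containing elements of all these cycle types are C_6 (6T1) of order 6, D_6 (6T3) of order 12, C_3 x S_3 (6T5) of order 18, A_4 x C_2 (6T6) of order 24, S_3 x S_3 (6T9) of order 36, S_4 x C_2 (6T11) of order 48, (S_3 x S_3) : C_2 (6T13) of order 72, PGL(2,5) (6T14) of order 120, S_6 (6T16) of order 720; the others are excluded. The observed types are precisely the cycle types that occur in C_6 (6T1). Each of the other remaining candidates has further cycle types, and by the Chebotarev density theorem the matching factorization patterns would occur for a proportion of primes equal to their share of the group: D_6 (6T3) additionally contains elements of type 2+2+1+1 (3 of its 12 elements, about 25% of primes); C_3 x S_3 (6T5) additionally contains elements of type 3+1+1+1 (4 of its 18 elements, about 22% of primes); A_4 x C_2 (6T6) additionally contains elements of type 2+2+1+1, 2+1+1+1+1 (6 of its 24 elements, about 25% of primes); S_3 x S_3 (6T9) additionally contains elements of type 3+1+1+1, 2+2+1+1 (13 of its 36 elements, about 36% of primes); S_4 x C_2 (6T11) additionally contains elements of type 4+2, 4+1+1, 2+2+1+1, 2+1+1+1+1 (24 of its 48 elements, about 50% of primes); (S_3 x S_3) : C_2 (6T13) additionally contains elements of type 4+2, 3+2+1, 3+1+1+1, 2+2+1+1, 2+1+1+1+1 (49 of its 72 elements, about 68% of primes); PGL(2,5) (6T14) additionally contains elements of type 5+1, 4+1+1, 2+2+1+1 (69 of its 120 elements, about 58% of primes); S_6 (6T16) additionally contains elements of type 5+1, 4+2, 4+1+1, 3+2+1, 3+1+1+1, 2+2+1+1, 2+1+1+1+1 (544 of its 720 elements, about 76% of primes). None of the 37 primes tested shows any such pattern (for each of these groups the chance of that is below 10^-4), which rules them out. Hence G = C_6 (6T1), of order 6. The Galois group C_6 (6T1) has order 6, so the splitting field has degree 6 over Q.

6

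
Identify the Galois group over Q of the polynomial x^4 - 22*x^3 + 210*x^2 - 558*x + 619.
A_4 (order 12)

The polynomial is an irreducible quartic over Q and its discriminant is 247009000000 = 497000^2, a perfect square, so the Galois group is contained in A_4. The resolvent cubic y^3 - 210*y^2 + 9800*y - 91000 is irreducible over Q. An irreducible resolvent with square discriminant gives A_4.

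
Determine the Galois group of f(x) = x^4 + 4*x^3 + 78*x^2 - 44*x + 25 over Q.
The polynomial is an irreducible quartic over Q and its discriminant is 12230590464 = 110592^2, a perfect square, so the Galois group is contained in A_4. The resolvent cubic y^3 - 78*y^2 - 276*y + 5464 is irreducible over Q. An irreducible resolvent with square discriminant gives A_4.

A_4 (also written A4)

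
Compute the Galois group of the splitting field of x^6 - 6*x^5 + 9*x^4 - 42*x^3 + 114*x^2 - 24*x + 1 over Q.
The polynomial f is an irreducible sextic over Q, so G = Gal(f/Q) is one of the 16 transitive subgroups 6T1, ..., 6T16 of S_6. The discriminant of f is -153891765817344, which is not a perfect square, so G is not contained in A_6. The transitive groups of degree 6 not contained in A_6 are: C_6 (6T1, order 6), S_3 (6T2, order 6), D_6 (6T3, order 12), C_3 x S_3 (6T5, order 18), A_4 x C_2 (6T6, order 24), S_4 (6T8, order 24), S_3 x S_3 (6T9, order 36), S_4 x C_2 (6T11, order 48), (S_3 x S_3) : C_2 (6T13, order 72), PGL(2,5) (6T14, order 120), S_6 (6T16, order 720). By Dedekind's theorem, for a prime p not dividing disc(f) the degrees of the irreducible factors of f mod p form the cycle type of an element of G. Factoring f modulo the 33 such primes p <= 149 (skipping 2, 3, which divide the discriminant), each new pattern first appears at: mod 5: f = (x^3 + x^2 + 1)(x^3 + 3x^2 + x + 1), pattern 3+3; mod 7: f = (x^6 + x^5 + 2x^4 + 2x^2 + 4x + 1), pattern 6; mod 17: f = (x + 2)(x + 4)(x^2 + x + 2)(x^2 + 4x + 16), pattern 2+2+1+1; mod 19: f = (x + 3)(x + 8)(x + 14)(x + 15)(x^2 + 11x + 4), pattern 2+1+1+1+1; mod 71: f = (x^2 + 30x + 5)(x^2 + 48x + 37)(x^2 + 58x + 38), pattern 2+2+2. No other pattern occurs in this range, so the set of observed cycle types is {3+3, 6, 2+2+1+1, 2+1+1+1+1, 2+2+2}. The candidates containing elements of all these cycle types are A_4 x C_2 (6T6) of order 24, S_4 x C_2 (6T11) of order 48, (S_3 x S_3) : C_2 (6T13) of order 72, S_6 (6T16) of order 720; the others are excluded. The observed types are precisely the cycle types that occur in A_4 x C_2 (6T6) (apart from the identity). Each of the other remaining candidates has further cycle types, and by the Chebotarev density theorem the matching factorization patterns would occur for a proportion of primes equal to their share of the group: S_4 x C_2 (6T11) additionally contains elements of type 4+2, 4+1+1 (12 of its 48 elements, about 25% of primes); (S_3 x S_3) : C_2 (6T13) additionally contains elements of type 4+2, 3+2+1, 3+1+1+1 (34 of its 72 elements, about 47% of primes); S_6 (6T16) additionally contains elements of type 5+1, 4+2, 4+1+1, 3+2+1, 3+1+1+1 (484 of its 720 elements, about 67% of primes). None of the 33 primes tested shows any such pattern (for each of these groups the chance of that is below 10^-4), which rules them out. Hence G = A_4 x C_2 (6T6), of order 24.

A_4 x C_2 (order 24)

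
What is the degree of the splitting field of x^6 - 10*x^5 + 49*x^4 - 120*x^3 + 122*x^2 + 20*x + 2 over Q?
The degree of the splitting field over Q equals the order of the Galois group, so first determine the group. The polynomial f is an irreducible sextic over Q, so G = Gal(f/Q) is one of the 16 transitive subgroups 6T1, ..., 6T16 of S_6. The discriminant of f is -25051873280000, which is not a perfect square, so G is not contained in A_6. The transitive groups of degree 6 not contained in A_6 are: C_6 (6T1, order 6), S_3 (6T2, order 6), D_6 (6T3, order 12), C_3 x S_3 (6T5, order 18), A_4 x C_2 (6T6, order 24), S_4 (6T8, order 24), S_3 x S_3 (6T9, order 36), S_4 x C_2 (6T11, order 48), (S_3 x S_3) : C_2 (6T13, order 72), PGL(2,5) (6T14, order 120), S_6 (6T16, order 720). By Dedekind's theorem, for a prime p not dividing disc(f) the degrees of the irreducible factors of f mod p form the cycle type of an element of G. Factoring f modulo the 22 such primes p <= 101 (skipping 2, 5, 7, 79, which divide the discriminant), each new pattern first appears at: mod 3: f = (x^3 + x^2 + x + 2)(x^3 + x^2 + 2x + 1), pattern 3+3; mod 13: f = (x + 6)(x + 9)(x^4 + x^3 + 6x^2 + 9x + 1), pattern 4+1+1; mod 37: f = (x^2 + 8x + 22)(x^2 + 26x + 4)(x^2 + 30x + 16), pattern 2+2+2; mod 43: f = (x + 9)(x + 17)(x^2 + 19x + 21)(x^2 + 31x + 7), pattern 2+2+1+1. No other pattern occurs in this range, so the set of observed cycle types is {3+3, 4+1+1, 2+2+2, 2+2+1+1}. The candidates containing elements of all these cycle types are S_4 (6T8) of order 24, S_4 x C_2 (6T11) of order 48, PGL(2,5) (6T14) of order 120, S_6 (6T16) of order 720; the others are excluded. The observed types are precisely the cycle types that occur in S_4 (6T8) (apart from the identity). Each of the other remaining candidates has further cycle types, and by the Chebotarev density theorem the matching factorization patterns would occur for a proportion of primes equal to their share of the group: S_4 x C_2 (6T11) additionally contains elements of type 6, 4+2, 2+1+1+1+1 (17 of its 48 elements, about 35% of primes); PGL(2,5) (6T14) additionally contains elements of type 6, 5+1 (44 of its 120 elements, about 37% of primes); S_6 (6T16) additionally contains elements of type 6, 5+1, 4+2, 3+2+1, 3+1+1+1, 2+1+1+1+1 (529 of its 720 elements, about 73% of primes). None of the 22 primes tested shows any such pattern (for each of these groups the chance of that is below 10^-4), which rules them out. Hence G = S_4 (6T8), of order 24. The Galois group S_4 (6T8) has order 24, so the splitting field has degree 24 over Q.

24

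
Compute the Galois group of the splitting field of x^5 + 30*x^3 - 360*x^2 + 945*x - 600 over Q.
5T3: F_20

The polynomial f is an irreducible quintic over Q, so G = Gal(f/Q) is a transitive subgroup of S_5: one of C_5 (5T1, order 5), D_5 (5T2, order 10), F_20 (5T3, order 20), A_5 (5T4, order 60) or S_5 (5T5, order 120). The discriminant of f is 2055418675200000, which is not a perfect square, so G is not contained in A_5. The transitive groups of degree 5 not contained in A_5 are: F_20 (5T3, order 20), S_5 (5T5, order 120). By Dedekind's theorem, for a prime p not dividing disc(f) the degrees of the irreducible factors of f mod p form the cycle type of an element of G. Factoring f modulo the 18 such primes p <= 79 (skipping 2, 3, 5, 11, which divide the discriminant), each new pattern first appears at: mod 7: f = (x + 3)(x^4 + 4x^3 + 4x^2 + 6x + 3), pattern 4+1; mod 19: f = (x^5 + 11x^3 + x^2 + 14x + 8), pattern 5; mod 61: f = (x + 59)(x^2 + 31x + 4)(x^2 + 32x + 14), pattern 2+2+1. No other pattern occurs in this range, so the set of observed cycle types is {4+1, 5, 2+2+1}. The candidates containing elements of all these cycle types are F_20 (5T3) of order 20, S_5 (5T5) of order 120; the others are excluded. The observed types are precisely the cycle types that occur in F_20 (5T3) (apart from the identity). Each of the other remaining candidates has further cycle types, and by the Chebotarev density theorem the matching factorization patterns would occur for a proportion of primes equal to their share of the group: S_5 (5T5) additionally contains elements of type 3+2, 3+1+1, 2+1+1+1 (50 of its 120 elements, about 42% of primes). None of the 18 primes tested shows any such pattern (for each of these groups the chance of that is below 10^-4), which rules them out. Hence G = F_20 (5T3), of order 20.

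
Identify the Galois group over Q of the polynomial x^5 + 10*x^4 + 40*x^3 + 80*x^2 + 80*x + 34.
F_20

The polynomial f is an irreducible quintic over Q, so G = Gal(f/Q) is a transitive subgroup of S_5: one of C_5 (5T1, order 5), D_5 (5T2, order 10), F_20 (5T3, order 20), A_5 (5T4, order 60) or S_5 (5T5, order 120). The discriminant of f is 50000, which is not a perfect square, so G is not contained in A_5. The transitive groups of degree 5 not contained in A_5 are: F_20 (5T3, order 20), S_5 (5T5, order 120). By Dedekind's theorem, for a prime p not dividing disc(f) the degrees of the irreducible factors of f mod p form the cycle type of an element of G. Factoring f modulo the 18 such primes p <= 71 (skipping 2, 5, which divide the discriminant), each new pattern first appears at: mod 3: f = (x + 1)(x^4 + x^2 + x + 1), pattern 4+1; mod 11: f = (x^5 + 10x^4 + 7x^3 + 3x^2 + 3x + 1), pattern 5; mod 19: f = (x + 17)(x^2 + 5x + 3)(x^2 + 7x + 7), pattern 2+2+1. No other pattern occurs in this range, so the set of observed cycle types is {4+1, 5, 2+2+1}. The candidates containing elements of all these cycle types are F_20 (5T3) of order 20, S_5 (5T5) of order 120; the others are excluded. The observed types are precisely the cycle types that occur in F_20 (5T3) (apart from the identity). Each of the other remaining candidates has further cycle types, and by the Chebotarev density theorem the matching factorization patterns would occur for a proportion of primes equal to their share of the group: S_5 (5T5) additionally contains elements of type 3+2, 3+1+1, 2+1+1+1 (50 of its 120 elements, about 42% of primes). None of the 18 primes tested shows any such pattern (for each of these groups the chance of that is below 10^-4), which rules them out. Hence G = F_20 (5T3), of order 20.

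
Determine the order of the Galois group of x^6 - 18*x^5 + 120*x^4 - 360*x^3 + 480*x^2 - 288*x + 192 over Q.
6

The degree of the splitting field over Q equals the order of the Galois group, so first determine the group. The polynomial f is an irreducible sextic over Q, so G = Gal(f/Q) is one of the 16 transitive subgroups 6T1, ..., 6T16 of S_6. The discriminant of f is -37572373905408, which is not a perfect square, so G is not contained in A_6. The transitive groups of degree 6 not contained in A_6 are: C_6 (6T1, order 6), S_3 (6T2, order 6), D_6 (6T3, order 12), C_3 x S_3 (6T5, order 18), A_4 x C_2 (6T6, order 24), S_4 (6T8, order 24), S_3 x S_3 (6T9, order 36), S_4 x C_2 (6T11, order 48), (S_3 x S_3) : C_2 (6T13, order 72), PGL(2,5) (6T14, order 120), S_6 (6T16, order 720). By Dedekind's theorem, for a prime p not dividing disc(f) the degrees of the irreducible factors of f mod p form the cycle type of an element of G. Factoring f modulo the 23 such primes p <= 97 (skipping 2, 3, which divide the discriminant), each new pattern first appears at: mod 5: f = (x^2 + 3)(x^2 + 3x + 4)(x^2 + 4x + 1), pattern 2+2+2; mod 7: f = (x^3 + 6x + 2)(x^3 + 3x^2 + 2x + 5), pattern 3+3; mod 31: f = (x + 4)(x + 9)(x + 12)(x + 13)(x + 16)(x + 21), pattern 1+1+1+1+1+1. No other pattern occurs in this range, so the set of observed cycle types is {2+2+2, 3+3, 1+1+1+1+1+1}. The candidates containing elements of all these cycle types are C_6 (6T1) of order 6, S_3 (6T2) of order 6, D_6 (6T3) of order 12, C_3 x S_3 (6T5) of order 18, A_4 x C_2 (6T6) of order 24, S_4 (6T8) of order 24, S_3 x S_3 (6T9) of order 36, S_4 x C_2 (6T11) of order 48, (S_3 x S_3) : C_2 (6T13) of order 72, PGL(2,5) (6T14) of order 120, S_6 (6T16) of order 720; the others are excluded. The observed types are precisely the cycle types that occur in S_3 (6T2). Each of the other remaining candidates has further cycle types, and by the Chebotarev density theorem the matching factorization patterns would occur for a proportion of primes equal to their share of the group: C_6 (6T1) additionally contains elements of type 6 (2 of its 6 elements, about 33% of primes); D_6 (6T3) additionally contains elements of type 6, 2+2+1+1 (5 of its 12 elements, about 42% of primes); C_3 x S_3 (6T5) additionally contains elements of type 6, 3+1+1+1 (10 of its 18 elements, about 56% of primes); A_4 x C_2 (6T6) additionally contains elements of type 6, 2+2+1+1, 2+1+1+1+1 (14 of its 24 elements, about 58% of primes); S_4 (6T8) additionally contains elements of type 4+1+1, 2+2+1+1 (9 of its 24 elements, about 38% of primes); S_3 x S_3 (6T9) additionally contains elements of type 6, 3+1+1+1, 2+2+1+1 (25 of its 36 elements, about 69% of primes); S_4 x C_2 (6T11) additionally contains elements of type 6, 4+2, 4+1+1, 2+2+1+1, 2+1+1+1+1 (32 of its 48 elements, about 67% of primes); (S_3 x S_3) : C_2 (6T13) additionally contains elements of type 6, 4+2, 3+2+1, 3+1+1+1, 2+2+1+1, 2+1+1+1+1 (61 of its 72 elements, about 85% of primes); PGL(2,5) (6T14) additionally contains elements of type 6, 5+1, 4+1+1, 2+2+1+1 (89 of its 120 elements, about 74% of primes); S_6 (6T16) additionally contains elements of type 6, 5+1, 4+2, 4+1+1, 3+2+1, 3+1+1+1, 2+2+1+1, 2+1+1+1+1 (664 of its 720 elements, about 92% of primes). None of the 23 primes tested shows any such pattern (for each of these groups the chance of that is below 10^-4), which rules them out. Hence G = S_3 (6T2), of order 6. The Galois group S_3 (6T2) has order 6, so the splitting field has degree 6 over Q.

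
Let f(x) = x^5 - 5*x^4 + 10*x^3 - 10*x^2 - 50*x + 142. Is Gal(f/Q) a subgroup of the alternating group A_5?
Yes

The polynomial is irreducible of degree 5 over Q. Its discriminant is 58564000000 = 242000^2, a perfect square. A Galois group lies in the alternating group exactly when the discriminant is a square in Q, so the Galois group (A_5) is contained in A_5.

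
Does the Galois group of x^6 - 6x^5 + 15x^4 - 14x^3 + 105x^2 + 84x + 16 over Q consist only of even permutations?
No

The polynomial is irreducible of degree 6 over Q. Its discriminant is -941328478973952, which is not a perfect square. A Galois group lies in the alternating group exactly when the discriminant is a square in Q, so the Galois group (S_3) is not contained in A_6.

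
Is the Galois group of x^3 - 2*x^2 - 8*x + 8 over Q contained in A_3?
The polynomial is irreducible of degree 3 over Q. Its discriminant is 3136 = 56^2, a perfect square. A Galois group lies in the alternating group exactly when the discriminant is a square in Q, so the Galois group (C_3) is contained in A_3.

Yes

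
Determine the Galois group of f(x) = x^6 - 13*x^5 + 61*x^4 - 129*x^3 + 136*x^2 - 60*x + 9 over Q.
(C_3 x C_3) : C_4, the transitive group 6T10 of order 36

The polynomial f is an irreducible sextic over Q, so G = Gal(f/Q) is one of the 16 transitive subgroups 6T1, ..., 6T16 of S_6. The discriminant of f is 1064390625 = 32625^2, a perfect square, so G is contained in A_6. The transitive groups of degree 6 contained in A_6 are: A_4 (6T4, order 12), S_4 (6T7, order 24), (C_3 x C_3) : C_4 (6T10, order 36), PSL(2,5) (6T12, order 60), A_6 (6T15, order 360). By Dedekind's theorem, for a prime p not dividing disc(f) the degrees of the irreducible factors of f mod p form the cycle type of an element of G. Factoring f modulo the 19 such primes p <= 79 (skipping 3, 5, 29, which divide the discriminant), each new pattern first appears at: mod 2: f = (x^2 + x + 1)(x^4 + x + 1), pattern 4+2; mod 11: f = (x^3 + 4x^2 + 2x + 6)(x^3 + 5x^2 + 6x + 7), pattern 3+3; mod 19: f = (x + 5)(x + 9)(x^2 + 2x + 17)(x^2 + 9x + 17), pattern 2+2+1+1; mod 61: f = (x + 3)(x + 50)(x + 54)(x^3 + 2x^2 + 7x + 4), pattern 3+1+1+1. No other pattern occurs in this range, so the set of observed cycle types is {4+2, 3+3, 2+2+1+1, 3+1+1+1}. The candidates containing elements of all these cycle types are (C_3 x C_3) : C_4 (6T10) of order 36, A_6 (6T15) of order 360; the others are excluded. The observed types are precisely the cycle types that occur in (C_3 x C_3) : C_4 (6T10) (apart from the identity). Each of the other remaining candidates has further cycle types, and by the Chebotarev density theorem the matching factorization patterns would occur for a proportion of primes equal to their share of the group: A_6 (6T15) additionally contains elements of type 5+1 (144 of its 360 elements, about 40% of primes). None of the 19 primes tested shows any such pattern (for each of these groups the chance of that is below 10^-4), which rules them out. Hence G = (C_3 x C_3) : C_4 (6T10), of order 36.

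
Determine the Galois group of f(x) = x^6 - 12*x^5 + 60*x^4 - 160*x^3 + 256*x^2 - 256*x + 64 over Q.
The polynomial f is an irreducible sextic over Q, so G = Gal(f/Q) is one of the 16 transitive subgroups 6T1, ..., 6T16 of S_6. The discriminant of f is 66039417143296 = 8126464^2, a perfect square, so G is contained in A_6. The transitive groups of degree 6 contained in A_6 are: A_4 (6T4, order 12), S_4 (6T7, order 24), (C_3 x C_3) : C_4 (6T10, order 36), PSL(2,5) (6T12, order 60), A_6 (6T15, order 360). By Dedekind's theorem, for a prime p not dividing disc(f) the degrees of the irreducible factors of f mod p form the cycle type of an element of G. Factoring f modulo the 79 such primes p <= 419 (skipping 2, 31, which divide the discriminant), each new pattern first appears at: mod 3: f = (x^2 + 2x + 2)(x^4 + x^3 + 2x^2 + 2x + 2), pattern 4+2; mod 5: f = (x^3 + x^2 + x + 3)(x^3 + 2x^2 + 2x + 3), pattern 3+3; mod 11: f = (x + 3)(x + 4)(x^2 + 4x + 5)(x^2 + 10x + 4), pattern 2+2+1+1; mod 67: f = (x + 2)(x + 4)(x + 20)(x + 43)(x + 59)(x + 61), pattern 1+1+1+1+1+1. No other pattern occurs in this range, so the set of observed cycle types is {4+2, 3+3, 2+2+1+1, 1+1+1+1+1+1}. The candidates containing elements of all these cycle types are S_4 (6T7) of order 24, (C_3 x C_3) : C_4 (6T10) of order 36, A_6 (6T15) of order 360; the others are excluded. The observed types are precisely the cycle types that occur in S_4 (6T7). Each of the other remaining candidates has further cycle types, and by the Chebotarev density theorem the matching factorization patterns would occur for a proportion of primes equal to their share of the group: (C_3 x C_3) : C_4 (6T10) additionally contains elements of type 3+1+1+1 (4 of its 36 elements, about 11% of primes); A_6 (6T15) additionally contains elements of type 5+1, 3+1+1+1 (184 of its 360 elements, about 51% of primes). None of the 79 primes tested shows any such pattern (for each of these groups the chance of that is below 10^-4), which rules them out. Hence G = S_4 (6T7), of order 24.

S_4, S_4(6d), the S_4-action on 6 points inside A_6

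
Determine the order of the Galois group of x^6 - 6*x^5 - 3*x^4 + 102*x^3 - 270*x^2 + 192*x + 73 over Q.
The degree of the splitting field over Q equals the order of the Galois group, so first determine the group. The polynomial f is an irreducible sextic over Q, so G = Gal(f/Q) is one of the 16 transitive subgroups 6T1, ..., 6T16 of S_6. The discriminant of f is -30366624190464, which is not a perfect square, so G is not contained in A_6. The transitive groups of degree 6 not contained in A_6 are: C_6 (6T1, order 6), S_3 (6T2, order 6), D_6 (6T3, order 12), C_3 x S_3 (6T5, order 18), A_4 x C_2 (6T6, order 24), S_4 (6T8, order 24), S_3 x S_3 (6T9, order 36), S_4 x C_2 (6T11, order 48), (S_3 x S_3) : C_2 (6T13, order 72), PGL(2,5) (6T14, order 120), S_6 (6T16, order 720). By Dedekind's theorem, for a prime p not dividing disc(f) the degrees of the irreducible factors of f mod p form the cycle type of an element of G. Factoring f modulo the 33 such primes p <= 149 (skipping 2, 3, which divide the discriminant), each new pattern first appears at: mod 5: f = (x^3 + 4x + 2)(x^3 + 4x^2 + 3x + 4), pattern 3+3; mod 7: f = (x^6 + x^5 + 4x^4 + 4x^3 + 3x^2 + 3x + 3), pattern 6; mod 17: f = (x + 6)(x + 15)(x^2 + x + 3)(x^2 + 6x + 6), pattern 2+2+1+1; mod 19: f = (x + 3)(x + 4)(x + 8)(x + 14)(x^2 + 3x + 12), pattern 2+1+1+1+1; mod 71: f = (x^2 + 30x + 15)(x^2 + 48x + 46)(x^2 + 58x + 7), pattern 2+2+2. No other pattern occurs in this range, so the set of observed cycle types is {3+3, 6, 2+2+1+1, 2+1+1+1+1, 2+2+2}. The candidates containing elements of all these cycle types are A_4 x C_2 (6T6) of order 24, S_4 x C_2 (6T11) of order 48, (S_3 x S_3) : C_2 (6T13) of order 72, S_6 (6T16) of order 720; the others are excluded. The observed types are precisely the cycle types that occur in A_4 x C_2 (6T6) (apart from the identity). Each of the other remaining candidates has further cycle types, and by the Chebotarev density theorem the matching factorization patterns would occur for a proportion of primes equal to their share of the group: S_4 x C_2 (6T11) additionally contains elements of type 4+2, 4+1+1 (12 of its 48 elements, about 25% of primes); (S_3 x S_3) : C_2 (6T13) additionally contains elements of type 4+2, 3+2+1, 3+1+1+1 (34 of its 72 elements, about 47% of primes); S_6 (6T16) additionally contains elements of type 5+1, 4+2, 4+1+1, 3+2+1, 3+1+1+1 (484 of its 720 elements, about 67% of primes). None of the 33 primes tested shows any such pattern (for each of these groups the chance of that is below 10^-4), which rules them out. Hence G = A_4 x C_2 (6T6), of order 24. The Galois group A_4 x C_2 (6T6) has order 24, so the splitting field has degree 24 over Q.

24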